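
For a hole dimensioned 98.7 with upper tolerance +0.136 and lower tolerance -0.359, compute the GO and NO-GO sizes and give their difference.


GO = nominal - lower_tol (smallest hole = maximum material condition)
GO = 98.7 - 0.359 = 98.341
NO-GO = nominal + upper_tol (largest hole = least material condition)
NO-GO = 98.7 + 0.136 = 98.836
spread = NO-GO - GO = 98.836 - 98.341 = 0.4950

0.4950


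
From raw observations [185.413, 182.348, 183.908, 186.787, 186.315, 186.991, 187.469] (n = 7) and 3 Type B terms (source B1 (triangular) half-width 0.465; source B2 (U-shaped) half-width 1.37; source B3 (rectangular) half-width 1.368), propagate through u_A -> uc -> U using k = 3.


mean = (185.413 + 182.348 + 183.908 + 186.787 + 186.315 + 186.991 + 187.469) / 7 = 185.6044286
s = sqrt(sum((x - mean)^2)/(n-1)) = 1.8628578
u_A = s / sqrt(n) = 1.8628578 / sqrt(7) = 0.70409407
u_B1 = 0.465 / sqrt(6) = 0.18983546
u_B2 = 1.37 / sqrt(2) = 0.96873629
u_B3 = 1.368 / sqrt(3) = 0.78981517
uc = sqrt(0.70409407^2 + 0.18983546^2 + 0.96873629^2 + 0.78981517^2) = 1.4470812
U = k * uc = 3 * 1.4470812
U = 4.3412

4.3412


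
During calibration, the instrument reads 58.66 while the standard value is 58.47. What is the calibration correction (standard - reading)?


Correction = standard - reading
= 58.47 - 58.66
= -0.1900

-0.1900


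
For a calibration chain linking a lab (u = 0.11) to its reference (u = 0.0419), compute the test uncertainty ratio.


TUR = u_lab / u_ref
= 0.11 / 0.0419
= 2.6253

2.6253


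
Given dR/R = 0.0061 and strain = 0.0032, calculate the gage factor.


GF = (dR/R) / epsilon
= 0.0061 / 0.0032
= 1.9062

1.9062


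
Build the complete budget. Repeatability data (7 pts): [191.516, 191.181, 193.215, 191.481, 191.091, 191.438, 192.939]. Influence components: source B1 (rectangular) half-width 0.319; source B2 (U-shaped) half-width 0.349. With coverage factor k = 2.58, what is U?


mean = (191.516 + 191.181 + 193.215 + 191.481 + 191.091 + 191.438 + 192.939) / 7 = 191.8372857
s = sqrt(sum((x - mean)^2)/(n-1)) = 0.86497759
u_A = s / sqrt(n) = 0.86497759 / sqrt(7) = 0.3269308
u_B1 = 0.319 / sqrt(3) = 0.18417474
u_B2 = 0.349 / sqrt(2) = 0.24678027
uc = sqrt(0.3269308^2 + 0.18417474^2 + 0.24678027^2) = 0.44911534
U = k * uc = 2.58 * 0.44911534
U = 1.1587

1.1587


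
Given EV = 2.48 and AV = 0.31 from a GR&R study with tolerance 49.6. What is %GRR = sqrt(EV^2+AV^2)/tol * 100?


GRR = sqrt(EV^2 + AV^2) = sqrt(2.48^2 + 0.31^2) = 2.4992999
%GRR = GRR / tol * 100 = 2.4992999 / 49.6 * 100
%GRR = 5.0389

5.0389


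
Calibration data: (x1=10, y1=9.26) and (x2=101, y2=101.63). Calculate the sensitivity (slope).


slope = (y2 - y1) / (x2 - x1)
= (101.63 - 9.26) / (101 - 10)
= 92.3700 / 91
= 1.0151

1.0151


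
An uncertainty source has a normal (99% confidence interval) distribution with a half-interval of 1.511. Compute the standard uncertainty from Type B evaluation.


u_B = half_width / 2.576
u_B = 1.511 / 2.576
u_B = 0.5866

0.5866


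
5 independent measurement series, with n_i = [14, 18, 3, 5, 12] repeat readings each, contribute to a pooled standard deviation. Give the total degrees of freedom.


nu = sum_i (n_i - 1)
nu = ((14 - 1) + (18 - 1) + (3 - 1) + (5 - 1) + (12 - 1))
nu = 13 + 17 + 2 + 4 + 11
nu = 47

47


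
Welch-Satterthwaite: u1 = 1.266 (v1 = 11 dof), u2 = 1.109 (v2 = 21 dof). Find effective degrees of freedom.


uc = sqrt(u1^2 + u2^2) = sqrt(1.266^2 + 1.109^2) = 1.683044
v_eff = uc^4 / (u1^4/v1 + u2^4/v2)
= 1.683044^4 / (1.266^4/11 + 1.109^4/21)
= 8.023833 / 0.30555863
v_eff = 26.2596

26.2596


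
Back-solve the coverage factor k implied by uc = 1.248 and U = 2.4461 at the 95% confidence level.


k = U / uc
k = 2.4461 / 1.248
k = 1.96

1.96


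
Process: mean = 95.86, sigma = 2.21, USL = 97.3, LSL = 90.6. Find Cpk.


Cpu = (USL - mean) / (3*sigma) = (97.3 - 95.86) / (3*2.21) = 0.2172
Cpl = (mean - LSL) / (3*sigma) = (95.86 - 90.6) / (3*2.21) = 0.7934
Cpk = min(Cpu, Cpl) = 0.2172

0.2172


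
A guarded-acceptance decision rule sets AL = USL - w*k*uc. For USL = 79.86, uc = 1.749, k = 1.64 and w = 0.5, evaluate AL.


U = k * uc = 1.64 * 1.749 = 2.86836
guard band g = w * U = 0.5 * 2.86836 = 1.43418
AL = USL - g = 79.86 - 1.43418
AL = 78.4258

78.4258


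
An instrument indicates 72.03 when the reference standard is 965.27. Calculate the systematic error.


Systematic error = measured - true
= 72.03 - 965.27
= -893.2400

-893.2400


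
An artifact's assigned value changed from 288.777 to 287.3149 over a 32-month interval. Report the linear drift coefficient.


rate = (v2 - v1) / months
= (287.3149 - 288.777) / 32
= -1.4621 / 32
= -0.0457

-0.0457


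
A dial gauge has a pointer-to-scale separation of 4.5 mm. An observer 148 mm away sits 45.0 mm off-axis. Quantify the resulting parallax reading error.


error = h * offset / d
= 4.5 * 45.0 / 148
= 1.3682

1.3682


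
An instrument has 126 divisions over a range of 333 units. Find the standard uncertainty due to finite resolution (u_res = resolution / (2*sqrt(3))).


resolution = range / divisions
resolution = 333 / 126 = 2.6428571
u_res = resolution / (2*sqrt(3))
u_res = 2.6428571 / 3.4641016
u_res = 0.7629

0.7629


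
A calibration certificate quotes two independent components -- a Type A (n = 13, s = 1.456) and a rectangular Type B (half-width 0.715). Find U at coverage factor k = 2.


u_A = s / sqrt(n) = 1.456 / sqrt(13) = 0.40382174
u_B = half_width / sqrt(3) = 0.715 / sqrt(3) = 0.41280544
uc = sqrt(u_A^2 + u_B^2) = sqrt(0.40382174^2 + 0.41280544^2) = 0.57747756
U = k * uc = 2 * 0.57747756
U = 1.1550

1.1550


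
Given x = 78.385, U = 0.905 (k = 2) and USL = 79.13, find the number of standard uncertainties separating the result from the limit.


u = U / k = 0.905 / 2 = 0.4525
margin = |USL - x| = |79.13 - 78.385| = 0.745
z = margin / u = 0.745 / 0.4525
z = 1.6464

1.6464


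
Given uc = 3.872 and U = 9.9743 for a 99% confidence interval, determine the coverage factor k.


k = U / uc
k = 9.9743 / 3.872
k = 2.576

2.576


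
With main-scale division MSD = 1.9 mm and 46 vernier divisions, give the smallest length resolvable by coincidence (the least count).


LC = MSD / n_div
= 1.9 / 46
= 0.0413

0.0413


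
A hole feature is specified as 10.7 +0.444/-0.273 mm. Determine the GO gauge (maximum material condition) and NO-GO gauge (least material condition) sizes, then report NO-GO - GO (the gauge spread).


GO = nominal - lower_tol (smallest hole = maximum material condition)
GO = 10.7 - 0.273 = 10.427
NO-GO = nominal + upper_tol (largest hole = least material condition)
NO-GO = 10.7 + 0.444 = 11.144
spread = NO-GO - GO = 11.144 - 10.427 = 0.7170

0.7170


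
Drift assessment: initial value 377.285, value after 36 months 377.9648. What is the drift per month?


rate = (v2 - v1) / months
= (377.9648 - 377.285) / 36
= 0.6798 / 36
= 0.0189

0.0189


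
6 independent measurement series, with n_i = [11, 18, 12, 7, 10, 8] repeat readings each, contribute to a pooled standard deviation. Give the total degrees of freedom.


nu = sum_i (n_i - 1)
nu = ((11 - 1) + (18 - 1) + (12 - 1) + (7 - 1) + (10 - 1) + (8 - 1))
nu = 10 + 17 + 11 + 6 + 9 + 7
nu = 60

60


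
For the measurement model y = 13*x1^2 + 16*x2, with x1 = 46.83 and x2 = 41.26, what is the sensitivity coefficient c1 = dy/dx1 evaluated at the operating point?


y = 13*x1^2 + 16*x2
dy/dx1 = 2*13*x1
Evaluate at x1 = 46.83: c1 = 26 * 46.83
c1 = 1217.5800

1217.5800


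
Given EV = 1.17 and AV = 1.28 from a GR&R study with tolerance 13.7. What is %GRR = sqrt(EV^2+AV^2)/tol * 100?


GRR = sqrt(EV^2 + AV^2) = sqrt(1.17^2 + 1.28^2) = 1.7341569
%GRR = GRR / tol * 100 = 1.7341569 / 13.7 * 100
%GRR = 12.6581

12.6581


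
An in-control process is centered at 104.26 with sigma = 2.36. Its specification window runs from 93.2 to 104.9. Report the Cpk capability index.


Cpu = (USL - mean) / (3*sigma) = (104.9 - 104.26) / (3*2.36) = 0.0904
Cpl = (mean - LSL) / (3*sigma) = (104.26 - 93.2) / (3*2.36) = 1.5621
Cpk = min(Cpu, Cpl) = 0.0904

0.0904


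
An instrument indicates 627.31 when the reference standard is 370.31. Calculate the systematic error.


Systematic error = measured - true
= 627.31 - 370.31
= 257.0000

257.0000


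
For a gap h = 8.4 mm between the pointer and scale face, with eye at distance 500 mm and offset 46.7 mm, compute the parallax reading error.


error = h * offset / d
= 8.4 * 46.7 / 500
= 0.7846

0.7846


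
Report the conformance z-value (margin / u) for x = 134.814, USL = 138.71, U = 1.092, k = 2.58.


u = U / k = 1.092 / 2.58 = 0.42325581
margin = |USL - x| = |138.71 - 134.814| = 3.896
z = margin / u = 3.896 / 0.42325581
z = 9.2048

9.2048


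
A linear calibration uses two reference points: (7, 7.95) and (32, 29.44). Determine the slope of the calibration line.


slope = (y2 - y1) / (x2 - x1)
= (29.44 - 7.95) / (32 - 7)
= 21.4900 / 25
= 0.8596

0.8596


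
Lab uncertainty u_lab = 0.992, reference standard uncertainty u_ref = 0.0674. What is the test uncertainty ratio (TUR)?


TUR = u_lab / u_ref
= 0.992 / 0.0674
= 14.7181

14.7181


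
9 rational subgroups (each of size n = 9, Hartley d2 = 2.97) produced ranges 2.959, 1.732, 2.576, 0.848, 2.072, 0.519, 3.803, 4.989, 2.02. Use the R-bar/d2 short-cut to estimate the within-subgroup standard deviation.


R_bar = (2.959 + 1.732 + 2.576 + 0.848 + 2.072 + 0.519 + 3.803 + 4.989 + 2.02) / 9
R_bar = 21.518 / 9 = 2.3908889
sigma_hat = R_bar / d2 = 2.3908889 / 2.97 = 0.8050

0.8050


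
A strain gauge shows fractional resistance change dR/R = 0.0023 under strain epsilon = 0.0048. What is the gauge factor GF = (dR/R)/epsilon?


GF = (dR/R) / epsilon
= 0.0023 / 0.0048
= 0.4792

0.4792


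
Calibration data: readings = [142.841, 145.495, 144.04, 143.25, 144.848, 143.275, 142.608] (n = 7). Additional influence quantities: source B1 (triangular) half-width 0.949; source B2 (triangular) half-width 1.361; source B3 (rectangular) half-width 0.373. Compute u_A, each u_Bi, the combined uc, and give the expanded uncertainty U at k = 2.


mean = (142.841 + 145.495 + 144.04 + 143.25 + 144.848 + 143.275 + 142.608) / 7 = 143.7652857
s = sqrt(sum((x - mean)^2)/(n-1)) = 1.0754196
u_A = s / sqrt(n) = 1.0754196 / sqrt(7) = 0.4064704
u_B1 = 0.949 / sqrt(6) = 0.38742763
u_B2 = 1.361 / sqrt(6) = 0.55562592
u_B3 = 0.373 / sqrt(3) = 0.21535165
uc = sqrt(0.4064704^2 + 0.38742763^2 + 0.55562592^2 + 0.21535165^2) = 0.81878865
U = k * uc = 2 * 0.81878865
U = 1.6376

1.6376


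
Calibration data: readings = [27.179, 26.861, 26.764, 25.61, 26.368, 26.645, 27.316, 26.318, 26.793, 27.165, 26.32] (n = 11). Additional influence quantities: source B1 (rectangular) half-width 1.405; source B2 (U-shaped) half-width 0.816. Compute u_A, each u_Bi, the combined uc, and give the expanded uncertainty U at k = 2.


mean = (27.179 + 26.861 + 26.764 + 25.61 + 26.368 + 26.645 + 27.316 + 26.318 + 26.793 + 27.165 + 26.32) / 11 = 26.66718182
s = sqrt(sum((x - mean)^2)/(n-1)) = 0.49432921
u_A = s / sqrt(n) = 0.49432921 / sqrt(11) = 0.14904586
u_B1 = 1.405 / sqrt(3) = 0.81117713
u_B2 = 0.816 / sqrt(2) = 0.57699913
uc = sqrt(0.14904586^2 + 0.81117713^2 + 0.57699913^2) = 1.006554
U = k * uc = 2 * 1.006554
U = 2.0131

2.0131


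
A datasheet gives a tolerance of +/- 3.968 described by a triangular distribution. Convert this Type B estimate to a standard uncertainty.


u_B = half_width / sqrt(6)
u_B = 3.968 / 2.4494897
u_B = 1.6199

1.6199


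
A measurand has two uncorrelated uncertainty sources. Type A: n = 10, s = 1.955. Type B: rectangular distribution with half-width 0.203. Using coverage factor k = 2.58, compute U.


u_A = s / sqrt(n) = 1.955 / sqrt(10) = 0.61822528
u_B = half_width / sqrt(3) = 0.203 / sqrt(3) = 0.1172021
uc = sqrt(u_A^2 + u_B^2) = sqrt(0.61822528^2 + 0.1172021^2) = 0.6292367
U = k * uc = 2.58 * 0.6292367
U = 1.6234

1.6234


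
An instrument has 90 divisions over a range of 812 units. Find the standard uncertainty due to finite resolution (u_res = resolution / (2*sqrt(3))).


resolution = range / divisions
resolution = 812 / 90 = 9.0222222
u_res = resolution / (2*sqrt(3))
u_res = 9.0222222 / 3.4641016
u_res = 2.6045

2.6045


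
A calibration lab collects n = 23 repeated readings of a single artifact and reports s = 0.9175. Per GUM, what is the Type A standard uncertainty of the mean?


u_A = s / sqrt(n)
u_A = 0.9175 / sqrt(23)
u_A = 0.9175 / 4.7958315
u_A = 0.1913

0.1913


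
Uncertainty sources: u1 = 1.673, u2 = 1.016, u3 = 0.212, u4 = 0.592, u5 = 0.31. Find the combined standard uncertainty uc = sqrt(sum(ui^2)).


uc = sqrt(1.673^2 + 1.016^2 + 0.212^2 + 0.592^2 + 0.31^2)
uc = sqrt(4.322693)
uc = 2.0791

2.0791


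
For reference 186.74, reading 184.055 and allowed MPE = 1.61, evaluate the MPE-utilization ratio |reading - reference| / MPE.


e = indication - reference = 184.055 - 186.74 = -2.6850
|e| = 2.6850
ratio = |e| / MPE = 2.6850 / 1.61
ratio = 1.6677

1.6677


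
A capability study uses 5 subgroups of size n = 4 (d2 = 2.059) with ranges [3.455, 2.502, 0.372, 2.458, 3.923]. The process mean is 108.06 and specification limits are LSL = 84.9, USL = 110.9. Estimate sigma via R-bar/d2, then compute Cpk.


R_bar = (3.455 + 2.502 + 0.372 + 2.458 + 3.923) / 5 = 2.542
sigma = R_bar / d2 = 2.542 / 2.059 = 1.2345799
Cp = (USL - LSL)/(6*sigma) = (110.9 - 84.9)/(6*1.2345799) = 3.5100
Cpu = (110.9 - 108.06)/(3*1.2345799) = 0.7668
Cpl = (108.06 - 84.9)/(3*1.2345799) = 6.2531
Cpk = min(Cpu, Cpl) = 0.7668

0.7668


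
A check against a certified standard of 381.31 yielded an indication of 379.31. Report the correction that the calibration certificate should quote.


Correction = standard - reading
= 381.31 - 379.31
= 2.0000

2.0000


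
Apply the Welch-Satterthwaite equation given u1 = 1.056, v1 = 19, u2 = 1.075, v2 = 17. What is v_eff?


uc = sqrt(u1^2 + u2^2) = sqrt(1.056^2 + 1.075^2) = 1.5069044
v_eff = uc^4 / (u1^4/v1 + u2^4/v2)
= 1.5069044^4 / (1.056^4/19 + 1.075^4/17)
= 5.1563549 / 0.14400587
v_eff = 35.8066

35.8066


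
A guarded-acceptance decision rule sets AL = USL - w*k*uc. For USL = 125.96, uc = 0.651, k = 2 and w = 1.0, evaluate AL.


U = k * uc = 2 * 0.651 = 1.302
guard band g = w * U = 1.0 * 1.302 = 1.302
AL = USL - g = 125.96 - 1.302
AL = 124.6580

124.6580


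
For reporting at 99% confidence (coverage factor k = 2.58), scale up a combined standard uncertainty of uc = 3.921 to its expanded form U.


U = k * uc
U = 2.58 * 3.921
U = 10.1162

10.1162


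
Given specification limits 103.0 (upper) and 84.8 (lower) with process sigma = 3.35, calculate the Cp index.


Cp = (USL - LSL) / (6 * sigma)
= (103.0 - 84.8) / (6 * 3.35)
= 18.2000 / 20.1000
= 0.9055

0.9055


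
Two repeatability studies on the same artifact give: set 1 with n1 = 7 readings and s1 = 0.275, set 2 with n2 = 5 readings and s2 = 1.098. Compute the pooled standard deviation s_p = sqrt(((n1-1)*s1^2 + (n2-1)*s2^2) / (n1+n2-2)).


s_p = sqrt(((n1-1)*s1^2 + (n2-1)*s2^2) / (n1+n2-2))
numerator = (7-1)*0.275^2 + (5-1)*1.098^2 = 0.45375 + 4.822416 = 5.276166
denominator = 7 + 5 - 2 = 10
s_p^2 = 5.276166 / 10 = 0.5276166
s_p = sqrt(0.5276166) = 0.7264

0.7264


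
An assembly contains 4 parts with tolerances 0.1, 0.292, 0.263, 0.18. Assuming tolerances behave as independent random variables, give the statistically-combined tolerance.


RSS = sqrt(0.1^2 + 0.292^2 + 0.263^2 + 0.18^2)
= sqrt(0.196833)
= 0.4437

0.4437


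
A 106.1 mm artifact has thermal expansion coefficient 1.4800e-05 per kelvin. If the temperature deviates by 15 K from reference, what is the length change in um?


dL = L * alpha * dT
= 106.1 * 1.4800e-05 * 15
= 0.0235542 mm
dL_um = 0.0235542 * 1000 = 23.5542 um

23.5542


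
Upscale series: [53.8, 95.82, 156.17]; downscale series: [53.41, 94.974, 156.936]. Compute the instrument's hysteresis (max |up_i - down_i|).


|53.8 - 53.41| = 0.3900
|95.82 - 94.974| = 0.8460
|156.17 - 156.936| = 0.7660
hysteresis = max(diffs) = 0.8460

0.8460


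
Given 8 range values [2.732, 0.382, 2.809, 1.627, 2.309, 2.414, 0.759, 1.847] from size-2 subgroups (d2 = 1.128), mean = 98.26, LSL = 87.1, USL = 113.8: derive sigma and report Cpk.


R_bar = (2.732 + 0.382 + 2.809 + 1.627 + 2.309 + 2.414 + 0.759 + 1.847) / 8 = 1.859875
sigma = R_bar / d2 = 1.859875 / 1.128 = 1.6488254
Cp = (USL - LSL)/(6*sigma) = (113.8 - 87.1)/(6*1.6488254) = 2.6989
Cpu = (113.8 - 98.26)/(3*1.6488254) = 3.1416
Cpl = (98.26 - 87.1)/(3*1.6488254) = 2.2562
Cpk = min(Cpu, Cpl) = 2.2562

2.2562


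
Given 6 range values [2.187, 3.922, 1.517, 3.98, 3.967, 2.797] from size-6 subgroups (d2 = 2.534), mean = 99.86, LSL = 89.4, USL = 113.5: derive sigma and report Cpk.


R_bar = (2.187 + 3.922 + 1.517 + 3.98 + 3.967 + 2.797) / 6 = 3.0616667
sigma = R_bar / d2 = 3.0616667 / 2.534 = 1.2082347
Cp = (USL - LSL)/(6*sigma) = (113.5 - 89.4)/(6*1.2082347) = 3.3244
Cpu = (113.5 - 99.86)/(3*1.2082347) = 3.7631
Cpl = (99.86 - 89.4)/(3*1.2082347) = 2.8858
Cpk = min(Cpu, Cpl) = 2.8858

2.8858


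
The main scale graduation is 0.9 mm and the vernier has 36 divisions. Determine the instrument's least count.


LC = MSD / n_div
= 0.9 / 36
= 0.0250

0.0250


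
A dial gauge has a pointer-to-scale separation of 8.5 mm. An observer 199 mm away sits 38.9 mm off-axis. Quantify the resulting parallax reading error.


error = h * offset / d
= 8.5 * 38.9 / 199
= 1.6616

1.6616


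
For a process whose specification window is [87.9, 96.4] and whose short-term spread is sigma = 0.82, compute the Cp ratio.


Cp = (USL - LSL) / (6 * sigma)
= (96.4 - 87.9) / (6 * 0.82)
= 8.5000 / 4.9200
= 1.7276

1.7276


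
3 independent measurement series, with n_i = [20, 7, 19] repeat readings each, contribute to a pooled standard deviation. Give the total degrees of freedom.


nu = sum_i (n_i - 1)
nu = ((20 - 1) + (7 - 1) + (19 - 1))
nu = 19 + 6 + 18
nu = 43

43


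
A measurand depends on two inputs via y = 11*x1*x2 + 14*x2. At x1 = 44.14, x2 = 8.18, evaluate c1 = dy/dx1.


y = 11*x1*x2 + 14*x2
dy/dx1 = 11*x2
Evaluate at x2 = 8.18: c1 = 11 * 8.18
c1 = 89.9800

89.9800


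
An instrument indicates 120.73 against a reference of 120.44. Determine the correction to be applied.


Correction = standard - reading
= 120.44 - 120.73
= -0.2900

-0.2900


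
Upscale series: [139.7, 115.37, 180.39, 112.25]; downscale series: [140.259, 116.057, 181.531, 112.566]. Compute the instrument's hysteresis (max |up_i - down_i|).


|139.7 - 140.259| = 0.5590
|115.37 - 116.057| = 0.6870
|180.39 - 181.531| = 1.1410
|112.25 - 112.566| = 0.3160
hysteresis = max(diffs) = 1.1410

1.1410


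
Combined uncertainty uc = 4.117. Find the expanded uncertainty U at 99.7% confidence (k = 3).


U = k * uc
U = 3 * 4.117
U = 12.3510

12.3510


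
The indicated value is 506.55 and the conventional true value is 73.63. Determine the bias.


Systematic error = measured - true
= 506.55 - 73.63
= 432.9200

432.9200


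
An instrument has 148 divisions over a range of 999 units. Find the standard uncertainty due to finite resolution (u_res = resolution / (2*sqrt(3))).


resolution = range / divisions
resolution = 999 / 148 = 6.75
u_res = resolution / (2*sqrt(3))
u_res = 6.75 / 3.4641016
u_res = 1.9486

1.9486


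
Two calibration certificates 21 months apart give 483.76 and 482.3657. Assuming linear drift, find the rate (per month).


rate = (v2 - v1) / months
= (482.3657 - 483.76) / 21
= -1.3943 / 21
= -0.0664

-0.0664


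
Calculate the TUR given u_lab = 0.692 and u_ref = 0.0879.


TUR = u_lab / u_ref
= 0.692 / 0.0879
= 7.8726

7.8726


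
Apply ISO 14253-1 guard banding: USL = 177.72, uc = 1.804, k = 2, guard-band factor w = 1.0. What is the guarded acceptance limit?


U = k * uc = 2 * 1.804 = 3.608
guard band g = w * U = 1.0 * 3.608 = 3.608
AL = USL - g = 177.72 - 3.608
AL = 174.1120

174.1120


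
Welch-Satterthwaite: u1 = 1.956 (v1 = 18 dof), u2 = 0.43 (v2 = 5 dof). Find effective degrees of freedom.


uc = sqrt(u1^2 + u2^2) = sqrt(1.956^2 + 0.43^2) = 2.0027072
v_eff = uc^4 / (u1^4/v1 + u2^4/v2)
= 2.0027072^4 / (1.956^4/18 + 0.43^4/5)
= 16.086806 / 0.82004795
v_eff = 19.6169

19.6169


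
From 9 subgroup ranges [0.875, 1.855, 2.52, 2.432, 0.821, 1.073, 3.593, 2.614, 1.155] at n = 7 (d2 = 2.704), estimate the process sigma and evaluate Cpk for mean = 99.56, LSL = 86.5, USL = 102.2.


R_bar = (0.875 + 1.855 + 2.52 + 2.432 + 0.821 + 1.073 + 3.593 + 2.614 + 1.155) / 9 = 1.882
sigma = R_bar / d2 = 1.882 / 2.704 = 0.69600592
Cp = (USL - LSL)/(6*sigma) = (102.2 - 86.5)/(6*0.69600592) = 3.7595
Cpu = (102.2 - 99.56)/(3*0.69600592) = 1.2644
Cpl = (99.56 - 86.5)/(3*0.69600592) = 6.2547
Cpk = min(Cpu, Cpl) = 1.2644

1.2644


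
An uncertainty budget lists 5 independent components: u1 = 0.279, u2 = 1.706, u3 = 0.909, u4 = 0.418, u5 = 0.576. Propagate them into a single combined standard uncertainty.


uc = sqrt(0.279^2 + 1.706^2 + 0.909^2 + 0.418^2 + 0.576^2)
uc = sqrt(4.321058)
uc = 2.0787

2.0787


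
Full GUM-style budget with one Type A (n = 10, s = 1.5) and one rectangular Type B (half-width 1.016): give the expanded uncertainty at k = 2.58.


u_A = s / sqrt(n) = 1.5 / sqrt(10) = 0.47434165
u_B = half_width / sqrt(3) = 1.016 / sqrt(3) = 0.58658787
uc = sqrt(u_A^2 + u_B^2) = sqrt(0.47434165^2 + 0.58658787^2) = 0.75437745
U = k * uc = 2.58 * 0.75437745
U = 1.9463

1.9463


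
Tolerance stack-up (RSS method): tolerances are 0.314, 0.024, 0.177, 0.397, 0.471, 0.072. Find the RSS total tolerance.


RSS = sqrt(0.314^2 + 0.024^2 + 0.177^2 + 0.397^2 + 0.471^2 + 0.072^2)
= sqrt(0.515135)
= 0.7177

0.7177


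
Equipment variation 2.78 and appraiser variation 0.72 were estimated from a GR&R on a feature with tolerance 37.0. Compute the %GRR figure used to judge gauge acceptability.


GRR = sqrt(EV^2 + AV^2) = sqrt(2.78^2 + 0.72^2) = 2.8717242
%GRR = GRR / tol * 100 = 2.8717242 / 37.0 * 100
%GRR = 7.7614

7.7614


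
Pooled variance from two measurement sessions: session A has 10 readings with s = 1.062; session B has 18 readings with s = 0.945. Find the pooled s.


s_p = sqrt(((n1-1)*s1^2 + (n2-1)*s2^2) / (n1+n2-2))
numerator = (10-1)*1.062^2 + (18-1)*0.945^2 = 10.150596 + 15.181425 = 25.332021
denominator = 10 + 18 - 2 = 26
s_p^2 = 25.332021 / 26 = 0.9743085
s_p = sqrt(0.9743085) = 0.9871

0.9871


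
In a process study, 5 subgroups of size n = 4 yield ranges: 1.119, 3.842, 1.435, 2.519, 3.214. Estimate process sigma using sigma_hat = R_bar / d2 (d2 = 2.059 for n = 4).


R_bar = (1.119 + 3.842 + 1.435 + 2.519 + 3.214) / 5
R_bar = 12.129 / 5 = 2.4258
sigma_hat = R_bar / d2 = 2.4258 / 2.059 = 1.1781

1.1781


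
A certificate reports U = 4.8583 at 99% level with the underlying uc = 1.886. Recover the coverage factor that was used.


k = U / uc
k = 4.8583 / 1.886
k = 2.576

2.576


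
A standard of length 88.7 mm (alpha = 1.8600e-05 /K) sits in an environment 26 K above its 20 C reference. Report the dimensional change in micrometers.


dL = L * alpha * dT
= 88.7 * 1.8600e-05 * 26
= 0.0428953 mm
dL_um = 0.0428953 * 1000 = 42.8953 um

42.8953


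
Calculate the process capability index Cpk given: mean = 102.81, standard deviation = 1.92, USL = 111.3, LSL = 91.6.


Cpu = (USL - mean) / (3*sigma) = (111.3 - 102.81) / (3*1.92) = 1.4740
Cpl = (mean - LSL) / (3*sigma) = (102.81 - 91.6) / (3*1.92) = 1.9462
Cpk = min(Cpu, Cpl) = 1.4740

1.4740


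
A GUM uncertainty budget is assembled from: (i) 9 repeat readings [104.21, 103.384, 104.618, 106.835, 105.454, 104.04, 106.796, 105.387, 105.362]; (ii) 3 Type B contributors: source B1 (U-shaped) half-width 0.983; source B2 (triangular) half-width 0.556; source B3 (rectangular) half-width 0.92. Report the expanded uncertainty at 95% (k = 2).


mean = (104.21 + 103.384 + 104.618 + 106.835 + 105.454 + 104.04 + 106.796 + 105.387 + 105.362) / 9 = 105.1206667
s = sqrt(sum((x - mean)^2)/(n-1)) = 1.1859493
u_A = s / sqrt(n) = 1.1859493 / sqrt(9) = 0.39531643
u_B1 = 0.983 / sqrt(2) = 0.69508597
u_B2 = 0.556 / sqrt(6) = 0.22698605
u_B3 = 0.92 / sqrt(3) = 0.53116225
uc = sqrt(0.39531643^2 + 0.69508597^2 + 0.22698605^2 + 0.53116225^2) = 0.98644594
U = k * uc = 2 * 0.98644594
U = 1.9729

1.9729


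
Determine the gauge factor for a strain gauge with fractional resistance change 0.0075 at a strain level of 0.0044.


GF = (dR/R) / epsilon
= 0.0075 / 0.0044
= 1.7045

1.7045


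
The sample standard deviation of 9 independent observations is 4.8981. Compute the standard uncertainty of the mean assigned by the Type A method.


u_A = s / sqrt(n)
u_A = 4.8981 / sqrt(9)
u_A = 4.8981 / 3
u_A = 1.6327

1.6327


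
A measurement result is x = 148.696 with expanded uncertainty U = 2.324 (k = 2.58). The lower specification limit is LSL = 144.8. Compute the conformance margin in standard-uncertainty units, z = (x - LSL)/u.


u = U / k = 2.324 / 2.58 = 0.90077519
margin = |LSL - x| = |144.8 - 148.696| = 3.896
z = margin / u = 3.896 / 0.90077519
z = 4.3252

4.3252


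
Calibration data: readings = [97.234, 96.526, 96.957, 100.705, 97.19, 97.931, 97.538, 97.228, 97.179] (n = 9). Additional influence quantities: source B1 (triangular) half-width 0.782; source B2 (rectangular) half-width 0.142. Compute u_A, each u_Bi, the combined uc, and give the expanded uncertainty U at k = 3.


mean = (97.234 + 96.526 + 96.957 + 100.705 + 97.19 + 97.931 + 97.538 + 97.228 + 97.179) / 9 = 97.60977778
s = sqrt(sum((x - mean)^2)/(n-1)) = 1.2215858
u_A = s / sqrt(n) = 1.2215858 / sqrt(9) = 0.40719527
u_B1 = 0.782 / sqrt(6) = 0.31925016
u_B2 = 0.142 / sqrt(3) = 0.081983738
uc = sqrt(0.40719527^2 + 0.31925016^2 + 0.081983738^2) = 0.52387974
U = k * uc = 3 * 0.52387974
U = 1.5716

1.5716


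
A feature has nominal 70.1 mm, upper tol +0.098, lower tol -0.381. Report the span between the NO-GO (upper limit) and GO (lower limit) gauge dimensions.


GO = nominal - lower_tol (smallest hole = maximum material condition)
GO = 70.1 - 0.381 = 69.719
NO-GO = nominal + upper_tol (largest hole = least material condition)
NO-GO = 70.1 + 0.098 = 70.198
spread = NO-GO - GO = 70.198 - 69.719 = 0.4790

0.4790


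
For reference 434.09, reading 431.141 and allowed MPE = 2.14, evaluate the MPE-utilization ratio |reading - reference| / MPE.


e = indication - reference = 431.141 - 434.09 = -2.9490
|e| = 2.9490
ratio = |e| / MPE = 2.9490 / 2.14
ratio = 1.3780

1.3780


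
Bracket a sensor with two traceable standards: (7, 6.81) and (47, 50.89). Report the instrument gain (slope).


slope = (y2 - y1) / (x2 - x1)
= (50.89 - 6.81) / (47 - 7)
= 44.0800 / 40
= 1.1020

1.1020


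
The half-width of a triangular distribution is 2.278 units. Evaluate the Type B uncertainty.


u_B = half_width / sqrt(6)
u_B = 2.278 / 2.4494897
u_B = 0.9300

0.9300


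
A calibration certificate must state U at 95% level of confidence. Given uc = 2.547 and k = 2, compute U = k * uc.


U = k * uc
U = 2 * 2.547
U = 5.0940

5.0940


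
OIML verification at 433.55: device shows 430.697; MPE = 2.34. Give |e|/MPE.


e = indication - reference = 430.697 - 433.55 = -2.8530
|e| = 2.8530
ratio = |e| / MPE = 2.8530 / 2.34
ratio = 1.2192

1.2192


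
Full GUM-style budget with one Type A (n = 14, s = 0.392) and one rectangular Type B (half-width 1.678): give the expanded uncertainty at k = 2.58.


u_A = s / sqrt(n) = 0.392 / sqrt(14) = 0.10476641
u_B = half_width / sqrt(3) = 1.678 / sqrt(3) = 0.96879375
uc = sqrt(u_A^2 + u_B^2) = sqrt(0.10476641^2 + 0.96879375^2) = 0.97444206
U = k * uc = 2.58 * 0.97444206
U = 2.5141

2.5141


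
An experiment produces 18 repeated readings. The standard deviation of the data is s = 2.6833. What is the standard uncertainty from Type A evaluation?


u_A = s / sqrt(n)
u_A = 2.6833 / sqrt(18)
u_A = 2.6833 / 4.2426407
u_A = 0.6325

0.6325


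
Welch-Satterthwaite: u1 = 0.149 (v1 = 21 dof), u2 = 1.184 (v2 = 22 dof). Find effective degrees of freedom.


uc = sqrt(u1^2 + u2^2) = sqrt(0.149^2 + 1.184^2) = 1.1933386
v_eff = uc^4 / (u1^4/v1 + u2^4/v2)
= 1.1933386^4 / (0.149^4/21 + 1.184^4/22)
= 2.0279384 / 0.089350755
v_eff = 22.6964

22.6964


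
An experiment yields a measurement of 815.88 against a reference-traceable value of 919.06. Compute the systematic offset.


Systematic error = measured - true
= 815.88 - 919.06
= -103.1800

-103.1800


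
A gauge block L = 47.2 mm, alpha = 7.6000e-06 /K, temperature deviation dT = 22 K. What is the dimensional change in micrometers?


dL = L * alpha * dT
= 47.2 * 7.6000e-06 * 22
= 0.0078918 mm
dL_um = 0.0078918 * 1000 = 7.8918 um

7.8918


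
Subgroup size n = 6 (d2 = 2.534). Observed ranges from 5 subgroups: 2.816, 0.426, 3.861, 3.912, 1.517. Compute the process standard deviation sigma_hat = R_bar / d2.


R_bar = (2.816 + 0.426 + 3.861 + 3.912 + 1.517) / 5
R_bar = 12.532 / 5 = 2.5064
sigma_hat = R_bar / d2 = 2.5064 / 2.534 = 0.9891

0.9891


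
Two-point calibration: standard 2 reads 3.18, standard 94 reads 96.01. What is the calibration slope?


slope = (y2 - y1) / (x2 - x1)
= (96.01 - 3.18) / (94 - 2)
= 92.8300 / 92
= 1.0090

1.0090


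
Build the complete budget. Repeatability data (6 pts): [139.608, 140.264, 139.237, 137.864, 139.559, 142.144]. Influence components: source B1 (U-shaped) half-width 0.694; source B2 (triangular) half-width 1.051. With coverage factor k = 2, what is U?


mean = (139.608 + 140.264 + 139.237 + 137.864 + 139.559 + 142.144) / 6 = 139.7793333
s = sqrt(sum((x - mean)^2)/(n-1)) = 1.4047832
u_A = s / sqrt(n) = 1.4047832 / sqrt(6) = 0.57350034
u_B1 = 0.694 / sqrt(2) = 0.49073211
u_B2 = 1.051 / sqrt(6) = 0.42906895
uc = sqrt(0.57350034^2 + 0.49073211^2 + 0.42906895^2) = 0.86822855
U = k * uc = 2 * 0.86822855
U = 1.7365

1.7365


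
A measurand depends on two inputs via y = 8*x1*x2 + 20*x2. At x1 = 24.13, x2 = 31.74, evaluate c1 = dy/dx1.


y = 8*x1*x2 + 20*x2
dy/dx1 = 8*x2
Evaluate at x2 = 31.74: c1 = 8 * 31.74
c1 = 253.9200

253.9200


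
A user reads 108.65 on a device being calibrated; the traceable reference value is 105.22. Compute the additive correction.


Correction = standard - reading
= 105.22 - 108.65
= -3.4300

-3.4300


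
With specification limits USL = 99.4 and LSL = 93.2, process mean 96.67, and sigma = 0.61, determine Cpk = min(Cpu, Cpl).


Cpu = (USL - mean) / (3*sigma) = (99.4 - 96.67) / (3*0.61) = 1.4918
Cpl = (mean - LSL) / (3*sigma) = (96.67 - 93.2) / (3*0.61) = 1.8962
Cpk = min(Cpu, Cpl) = 1.4918

1.4918


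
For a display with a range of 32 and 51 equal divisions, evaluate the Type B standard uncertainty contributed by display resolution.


resolution = range / divisions
resolution = 32 / 51 = 0.62745098
u_res = resolution / (2*sqrt(3))
u_res = 0.62745098 / 3.4641016
u_res = 0.1811

0.1811


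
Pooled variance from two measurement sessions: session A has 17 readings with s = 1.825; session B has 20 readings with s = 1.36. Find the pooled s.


s_p = sqrt(((n1-1)*s1^2 + (n2-1)*s2^2) / (n1+n2-2))
numerator = (17-1)*1.825^2 + (20-1)*1.36^2 = 53.29 + 35.1424 = 88.4324
denominator = 17 + 20 - 2 = 35
s_p^2 = 88.4324 / 35 = 2.52664
s_p = sqrt(2.52664) = 1.5895

1.5895


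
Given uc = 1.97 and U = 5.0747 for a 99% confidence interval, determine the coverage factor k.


k = U / uc
k = 5.0747 / 1.97
k = 2.576

2.576


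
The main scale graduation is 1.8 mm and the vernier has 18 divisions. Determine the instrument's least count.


LC = MSD / n_div
= 1.8 / 18
= 0.1000

0.1000


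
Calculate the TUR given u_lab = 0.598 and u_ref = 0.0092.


TUR = u_lab / u_ref
= 0.598 / 0.0092
= 65.0000

65.0000


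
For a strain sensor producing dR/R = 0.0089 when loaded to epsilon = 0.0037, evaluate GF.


GF = (dR/R) / epsilon
= 0.0089 / 0.0037
= 2.4054

2.4054


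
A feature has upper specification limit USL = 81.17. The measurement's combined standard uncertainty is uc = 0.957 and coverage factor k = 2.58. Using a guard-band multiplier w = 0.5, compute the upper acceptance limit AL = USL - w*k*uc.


U = k * uc = 2.58 * 0.957 = 2.46906
guard band g = w * U = 0.5 * 2.46906 = 1.23453
AL = USL - g = 81.17 - 1.23453
AL = 79.9355

79.9355


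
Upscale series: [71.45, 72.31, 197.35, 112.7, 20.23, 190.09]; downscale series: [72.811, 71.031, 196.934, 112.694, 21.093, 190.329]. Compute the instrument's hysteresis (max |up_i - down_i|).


|71.45 - 72.811| = 1.3610
|72.31 - 71.031| = 1.2790
|197.35 - 196.934| = 0.4160
|112.7 - 112.694| = 0.0060
|20.23 - 21.093| = 0.8630
|190.09 - 190.329| = 0.2390
hysteresis = max(diffs) = 1.3610

1.3610


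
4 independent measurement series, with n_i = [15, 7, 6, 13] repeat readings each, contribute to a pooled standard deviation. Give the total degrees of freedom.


nu = sum_i (n_i - 1)
nu = ((15 - 1) + (7 - 1) + (6 - 1) + (13 - 1))
nu = 14 + 6 + 5 + 12
nu = 37

37


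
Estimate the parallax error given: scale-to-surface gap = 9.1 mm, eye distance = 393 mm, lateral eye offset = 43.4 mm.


error = h * offset / d
= 9.1 * 43.4 / 393
= 1.0049

1.0049


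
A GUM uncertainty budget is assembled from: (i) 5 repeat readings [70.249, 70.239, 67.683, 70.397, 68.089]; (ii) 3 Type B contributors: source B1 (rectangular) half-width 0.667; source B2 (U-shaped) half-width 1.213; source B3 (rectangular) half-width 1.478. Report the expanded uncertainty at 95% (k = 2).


mean = (70.249 + 70.239 + 67.683 + 70.397 + 68.089) / 5 = 69.3314
s = sqrt(sum((x - mean)^2)/(n-1)) = 1.3287222
u_A = s / sqrt(n) = 1.3287222 / sqrt(5) = 0.59422263
u_B1 = 0.667 / sqrt(3) = 0.38509263
u_B2 = 1.213 / sqrt(2) = 0.85772053
u_B3 = 1.478 / sqrt(3) = 0.8533237
uc = sqrt(0.59422263^2 + 0.38509263^2 + 0.85772053^2 + 0.8533237^2) = 1.4018711
U = k * uc = 2 * 1.4018711
U = 2.8037

2.8037


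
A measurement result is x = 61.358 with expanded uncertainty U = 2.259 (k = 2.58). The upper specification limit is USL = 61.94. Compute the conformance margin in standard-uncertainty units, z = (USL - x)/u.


u = U / k = 2.259 / 2.58 = 0.8755814
margin = |USL - x| = |61.94 - 61.358| = 0.582
z = margin / u = 0.582 / 0.8755814
z = 0.6647

0.6647


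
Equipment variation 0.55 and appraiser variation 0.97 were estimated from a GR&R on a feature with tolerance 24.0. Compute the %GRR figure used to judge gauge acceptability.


GRR = sqrt(EV^2 + AV^2) = sqrt(0.55^2 + 0.97^2) = 1.1150785
%GRR = GRR / tol * 100 = 1.1150785 / 24.0 * 100
%GRR = 4.6462

4.6462


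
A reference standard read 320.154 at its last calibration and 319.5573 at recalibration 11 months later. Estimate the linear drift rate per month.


rate = (v2 - v1) / months
= (319.5573 - 320.154) / 11
= -0.5967 / 11
= -0.0542

-0.0542


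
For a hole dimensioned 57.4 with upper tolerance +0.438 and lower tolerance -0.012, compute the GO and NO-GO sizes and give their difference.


GO = nominal - lower_tol (smallest hole = maximum material condition)
GO = 57.4 - 0.012 = 57.388
NO-GO = nominal + upper_tol (largest hole = least material condition)
NO-GO = 57.4 + 0.438 = 57.838
spread = NO-GO - GO = 57.838 - 57.388 = 0.4500

0.4500


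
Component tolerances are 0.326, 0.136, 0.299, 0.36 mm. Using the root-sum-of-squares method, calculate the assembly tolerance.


RSS = sqrt(0.326^2 + 0.136^2 + 0.299^2 + 0.36^2)
= sqrt(0.343773)
= 0.5863

0.5863


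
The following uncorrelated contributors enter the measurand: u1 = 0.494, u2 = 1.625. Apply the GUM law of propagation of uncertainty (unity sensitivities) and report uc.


uc = sqrt(0.494^2 + 1.625^2)
uc = sqrt(2.884661)
uc = 1.6984

1.6984


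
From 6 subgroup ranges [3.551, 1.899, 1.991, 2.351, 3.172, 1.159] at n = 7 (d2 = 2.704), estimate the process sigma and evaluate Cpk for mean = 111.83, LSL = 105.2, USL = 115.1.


R_bar = (3.551 + 1.899 + 1.991 + 2.351 + 3.172 + 1.159) / 6 = 2.3538333
sigma = R_bar / d2 = 2.3538333 / 2.704 = 0.87050048
Cp = (USL - LSL)/(6*sigma) = (115.1 - 105.2)/(6*0.87050048) = 1.8955
Cpu = (115.1 - 111.83)/(3*0.87050048) = 1.2522
Cpl = (111.83 - 105.2)/(3*0.87050048) = 2.5388
Cpk = min(Cpu, Cpl) = 1.2522

1.2522


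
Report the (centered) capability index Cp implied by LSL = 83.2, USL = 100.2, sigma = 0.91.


Cp = (USL - LSL) / (6 * sigma)
= (100.2 - 83.2) / (6 * 0.91)
= 17.0000 / 5.4600
= 3.1136

3.1136


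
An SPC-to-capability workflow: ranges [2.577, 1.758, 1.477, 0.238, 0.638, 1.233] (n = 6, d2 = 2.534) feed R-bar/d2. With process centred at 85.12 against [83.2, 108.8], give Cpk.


R_bar = (2.577 + 1.758 + 1.477 + 0.238 + 0.638 + 1.233) / 6 = 1.3201667
sigma = R_bar / d2 = 1.3201667 / 2.534 = 0.52098133
Cp = (USL - LSL)/(6*sigma) = (108.8 - 83.2)/(6*0.52098133) = 8.1897
Cpu = (108.8 - 85.12)/(3*0.52098133) = 15.1509
Cpl = (85.12 - 83.2)/(3*0.52098133) = 1.2285
Cpk = min(Cpu, Cpl) = 1.2285

1.2285


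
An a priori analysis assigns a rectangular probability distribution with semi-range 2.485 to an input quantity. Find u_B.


u_B = half_width / sqrt(3)
u_B = 2.485 / 1.7320508
u_B = 1.4347

1.4347


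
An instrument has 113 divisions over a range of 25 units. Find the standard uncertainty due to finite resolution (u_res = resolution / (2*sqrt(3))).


resolution = range / divisions
resolution = 25 / 113 = 0.22123894
u_res = resolution / (2*sqrt(3))
u_res = 0.22123894 / 3.4641016
u_res = 0.0639

0.0639


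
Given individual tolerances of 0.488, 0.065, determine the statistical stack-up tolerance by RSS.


RSS = sqrt(0.488^2 + 0.065^2)
= sqrt(0.242369)
= 0.4923

0.4923


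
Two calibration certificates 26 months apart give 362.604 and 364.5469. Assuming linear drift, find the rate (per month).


rate = (v2 - v1) / months
= (364.5469 - 362.604) / 26
= 1.9429 / 26
= 0.0747

0.0747


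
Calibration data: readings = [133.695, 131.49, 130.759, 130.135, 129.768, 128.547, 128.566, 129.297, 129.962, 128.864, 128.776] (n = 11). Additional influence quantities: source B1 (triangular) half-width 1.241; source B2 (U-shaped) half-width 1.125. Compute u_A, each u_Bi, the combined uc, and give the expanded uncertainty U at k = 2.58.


mean = (133.695 + 131.49 + 130.759 + 130.135 + 129.768 + 128.547 + 128.566 + 129.297 + 129.962 + 128.864 + 128.776) / 11 = 129.9871818
s = sqrt(sum((x - mean)^2)/(n-1)) = 1.548268
u_A = s / sqrt(n) = 1.548268 / sqrt(11) = 0.46682037
u_B1 = 1.241 / sqrt(6) = 0.50663613
u_B2 = 1.125 / sqrt(2) = 0.79549513
uc = sqrt(0.46682037^2 + 0.50663613^2 + 0.79549513^2) = 1.0523374
U = k * uc = 2.58 * 1.0523374
U = 2.7150

2.7150


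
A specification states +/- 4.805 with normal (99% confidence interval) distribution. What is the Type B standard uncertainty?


u_B = half_width / 2.576
u_B = 4.805 / 2.576
u_B = 1.8653

1.8653


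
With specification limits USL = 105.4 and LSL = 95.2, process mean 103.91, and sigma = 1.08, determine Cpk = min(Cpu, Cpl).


Cpu = (USL - mean) / (3*sigma) = (105.4 - 103.91) / (3*1.08) = 0.4599
Cpl = (mean - LSL) / (3*sigma) = (103.91 - 95.2) / (3*1.08) = 2.6883
Cpk = min(Cpu, Cpl) = 0.4599

0.4599


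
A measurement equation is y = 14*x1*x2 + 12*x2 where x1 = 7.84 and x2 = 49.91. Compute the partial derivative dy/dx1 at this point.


y = 14*x1*x2 + 12*x2
dy/dx1 = 14*x2
Evaluate at x2 = 49.91: c1 = 14 * 49.91
c1 = 698.7400

698.7400


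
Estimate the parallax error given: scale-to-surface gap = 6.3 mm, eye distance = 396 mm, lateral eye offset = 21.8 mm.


error = h * offset / d
= 6.3 * 21.8 / 396
= 0.3468

0.3468


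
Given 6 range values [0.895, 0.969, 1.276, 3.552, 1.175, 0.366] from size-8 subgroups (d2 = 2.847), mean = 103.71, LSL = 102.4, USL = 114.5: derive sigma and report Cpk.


R_bar = (0.895 + 0.969 + 1.276 + 3.552 + 1.175 + 0.366) / 6 = 1.3721667
sigma = R_bar / d2 = 1.3721667 / 2.847 = 0.48196934
Cp = (USL - LSL)/(6*sigma) = (114.5 - 102.4)/(6*0.48196934) = 4.1842
Cpu = (114.5 - 103.71)/(3*0.48196934) = 7.4624
Cpl = (103.71 - 102.4)/(3*0.48196934) = 0.9060
Cpk = min(Cpu, Cpl) = 0.9060

0.9060
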